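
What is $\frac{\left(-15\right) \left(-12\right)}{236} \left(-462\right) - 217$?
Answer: $- \frac{33593}{59} \approx -569.37$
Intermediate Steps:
$\frac{\left(-15\right) \left(-12\right)}{236} \left(-462\right) - 217 = 180 \cdot \frac{1}{236} \left(-462\right) - 217 = \frac{45}{59} \left(-462\right) - 217 = - \frac{20790}{59} - 217 = - \frac{33593}{59}$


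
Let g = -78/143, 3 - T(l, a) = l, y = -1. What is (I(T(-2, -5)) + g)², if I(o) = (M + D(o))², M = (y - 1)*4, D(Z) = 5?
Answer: 8649/121 ≈ 71.479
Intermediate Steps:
T(l, a) = 3 - l
M = -8 (M = (-1 - 1)*4 = -2*4 = -8)
g = -6/11 (g = -78*1/143 = -6/11 ≈ -0.54545)
I(o) = 9 (I(o) = (-8 + 5)² = (-3)² = 9)
(I(T(-2, -5)) + g)² = (9 - 6/11)² = (93/11)² = 8649/121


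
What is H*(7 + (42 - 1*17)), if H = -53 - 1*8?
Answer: -1952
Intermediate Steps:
H = -61 (H = -53 - 8 = -61)
H*(7 + (42 - 1*17)) = -61*(7 + (42 - 1*17)) = -61*(7 + (42 - 17)) = -61*(7 + 25) = -61*32 = -1952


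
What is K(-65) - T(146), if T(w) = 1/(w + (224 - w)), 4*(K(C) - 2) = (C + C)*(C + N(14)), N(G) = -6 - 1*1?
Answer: 524607/224 ≈ 2342.0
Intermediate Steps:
N(G) = -7 (N(G) = -6 - 1 = -7)
K(C) = 2 + C*(-7 + C)/2 (K(C) = 2 + ((C + C)*(C - 7))/4 = 2 + ((2*C)*(-7 + C))/4 = 2 + (2*C*(-7 + C))/4 = 2 + C*(-7 + C)/2)
T(w) = 1/224
K(-65) - T(146) = (2 + (1/2)*(-65)**2 - 7/2*(-65)) - 1*1/224 = (2 + (1/2)*4225 + 455/2) - 1/224 = (2 + 4225/2 + 455/2) - 1/224 = 2342 - 1/224 = 524607/224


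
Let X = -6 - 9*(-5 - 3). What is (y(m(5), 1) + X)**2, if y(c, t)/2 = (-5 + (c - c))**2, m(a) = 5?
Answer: 13456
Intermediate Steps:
X = 66 (X = -6 - 9*(-8) = -6 + 72 = 66)
y(c, t) = 50 (y(c, t) = 2*(-5 + (c - c))**2 = 2*(-5 + 0)**2 = 2*(-5)**2 = 2*25 = 50)
(y(m(5), 1) + X)**2 = (50 + 66)**2 = 116**2 = 13456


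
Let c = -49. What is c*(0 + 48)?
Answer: -2352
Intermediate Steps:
c*(0 + 48) = -49*(0 + 48) = -49*48 = -2352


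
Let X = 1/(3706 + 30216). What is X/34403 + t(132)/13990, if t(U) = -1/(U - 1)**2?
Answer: -231734044/70045151624913185 ≈ -3.3084e-9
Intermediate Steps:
t(U) = -1/(-1 + U)**2
X = 1/33922 ≈ 2.9479e-5
X/34403 + t(132)/13990 = (1/33922)/34403 - 1/(-1 + 132)**2/13990 = (1/33922)*(1/34403) - 1/131**2*(1/13990) = 1/1167018566 - 1*1/17161*(1/13990) = 1/1167018566 - 1/17161*1/13990 = 1/1167018566 - 1/240082390 = -231734044/70045151624913185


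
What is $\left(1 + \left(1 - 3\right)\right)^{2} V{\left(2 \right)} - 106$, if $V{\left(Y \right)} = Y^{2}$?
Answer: $-102$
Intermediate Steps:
$\left(1 + \left(1 - 3\right)\right)^{2} V{\left(2 \right)} - 106 = \left(1 + \left(1 - 3\right)\right)^{2} \cdot 2^{2} - 106 = \left(1 - 2\right)^{2} \cdot 4 - 106 = \left(-1\right)^{2} \cdot 4 - 106 = 1 \cdot 4 - 106 = 4 - 106 = -102$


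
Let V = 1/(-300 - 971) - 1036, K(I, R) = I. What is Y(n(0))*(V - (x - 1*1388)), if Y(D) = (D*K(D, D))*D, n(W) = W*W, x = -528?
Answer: 0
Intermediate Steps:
n(W) = W²
Y(D) = D³ (Y(D) = (D*D)*D = D²*D = D³)
V = -1316757/1271 (V = 1/(-1271) - 1036 = -1/1271 - 1036 = -1316757/1271 ≈ -1036.0)
Y(n(0))*(V - (x - 1*1388)) = (0²)³*(-1316757/1271 - (-528 - 1*1388)) = 0³*(-1316757/1271 - (-528 - 1388)) = 0*(-1316757/1271 - 1*(-1916)) = 0*(-1316757/1271 + 1916) = 0*(1118479/1271) = 0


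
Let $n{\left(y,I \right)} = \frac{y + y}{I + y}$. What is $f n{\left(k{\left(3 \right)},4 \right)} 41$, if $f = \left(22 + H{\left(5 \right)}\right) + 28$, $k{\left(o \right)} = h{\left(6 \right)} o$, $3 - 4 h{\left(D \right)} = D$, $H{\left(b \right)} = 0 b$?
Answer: $- \frac{36900}{7} \approx -5271.4$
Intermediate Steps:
$H{\left(b \right)} = 0$
$h{\left(D \right)} = \frac{3}{4} - \frac{D}{4}$
$k{\left(o \right)} = - \frac{3 o}{4}$ ($k{\left(o \right)} = \left(\frac{3}{4} - \frac{3}{2}\right) o = - \frac{3 o}{4}$)
$n{\left(y,I \right)} = \frac{2 y}{I + y}$
$f = 50$ ($f = \left(22 + 0\right) + 28 = 22 + 28 = 50$)
$f n{\left(k{\left(3 \right)},4 \right)} 41 = 50 \frac{2 \left(\left(- \frac{3}{4}\right) 3\right)}{4 - \frac{9}{4}} \cdot 41 = 50 \cdot 2 \left(- \frac{9}{4}\right) \frac{1}{4 - \frac{9}{4}} \cdot 41 = 50 \cdot 2 \left(- \frac{9}{4}\right) \frac{1}{\frac{7}{4}} \cdot 41 = 50 \cdot 2 \left(- \frac{9}{4}\right) \frac{4}{7} \cdot 41 = 50 \left(- \frac{18}{7}\right) 41 = \left(- \frac{900}{7}\right) 41 = - \frac{36900}{7}$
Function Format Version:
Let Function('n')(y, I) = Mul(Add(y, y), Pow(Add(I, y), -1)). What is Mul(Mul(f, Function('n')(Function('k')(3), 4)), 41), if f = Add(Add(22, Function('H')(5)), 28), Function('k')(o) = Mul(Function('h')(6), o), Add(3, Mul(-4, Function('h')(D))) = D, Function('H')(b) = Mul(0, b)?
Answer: Rational(-36900, 7) ≈ -5271.4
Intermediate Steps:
Function('H')(b) = 0
Function('h')(D) = Add(Rational(3, 4), Mul(Rational(-1, 4), D))
Function('k')(o) = Mul(Rational(-3, 4), o) (Function('k')(o) = Mul(Add(Rational(3, 4), Mul(Rational(-1, 4), 6)), o) = Mul(Add(Rational(3, 4), Rational(-3, 2)), o) = Mul(Rational(-3, 4), o))
Function('n')(y, I) = Mul(2, y, Pow(Add(I, y), -1)) (Function('n')(y, I) = Mul(Mul(2, y), Pow(Add(I, y), -1)) = Mul(2, y, Pow(Add(I, y), -1)))
f = 50 (f = Add(Add(22, 0), 28) = Add(22, 28) = 50)
Mul(Mul(f, Function('n')(Function('k')(3), 4)), 41) = Mul(Mul(50, Mul(2, Mul(Rational(-3, 4), 3), Pow(Add(4, Mul(Rational(-3, 4), 3)), -1))), 41) = Mul(Mul(50, Mul(2, Rational(-9, 4), Pow(Add(4, Rational(-9, 4)), -1))), 41) = Mul(Mul(50, Mul(2, Rational(-9, 4), Pow(Rational(7, 4), -1))), 41) = Mul(Mul(50, Mul(2, Rational(-9, 4), Rational(4, 7))), 41) = Mul(Mul(50, Rational(-18, 7)), 41) = Mul(Rational(-900, 7), 41) = Rational(-36900, 7)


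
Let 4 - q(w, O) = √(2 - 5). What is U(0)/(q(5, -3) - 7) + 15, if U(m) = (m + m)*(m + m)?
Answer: 15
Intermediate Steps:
q(w, O) = 4 - I*√3 (q(w, O) = 4 - √(2 - 5) = 4 - √(-3) = 4 - I*√3)
U(m) = 4*m² (U(m) = (2*m)*(2*m) = 4*m²)
U(0)/(q(5, -3) - 7) + 15 = (4*0²)/((4 - I*√3) - 7) + 15 = (4*0)/(-3 - I*√3) + 15 = 0/(-3 - I*√3) + 15 = 0 + 15 = 15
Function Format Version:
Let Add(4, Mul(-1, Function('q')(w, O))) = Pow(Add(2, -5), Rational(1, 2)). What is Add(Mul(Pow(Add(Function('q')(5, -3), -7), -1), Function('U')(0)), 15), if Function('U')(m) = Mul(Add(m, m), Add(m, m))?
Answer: 15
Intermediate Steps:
Function('q')(w, O) = Add(4, Mul(-1, I, Pow(3, Rational(1, 2)))) (Function('q')(w, O) = Add(4, Mul(-1, Pow(Add(2, -5), Rational(1, 2)))) = Add(4, Mul(-1, Pow(-3, Rational(1, 2)))) = Add(4, Mul(-1, Mul(I, Pow(3, Rational(1, 2))))) = Add(4, Mul(-1, I, Pow(3, Rational(1, 2)))))
Function('U')(m) = Mul(4, Pow(m, 2)) (Function('U')(m) = Mul(Mul(2, m), Mul(2, m)) = Mul(4, Pow(m, 2)))
Add(Mul(Pow(Add(Function('q')(5, -3), -7), -1), Function('U')(0)), 15) = Add(Mul(Pow(Add(Add(4, Mul(-1, I, Pow(3, Rational(1, 2)))), -7), -1), Mul(4, Pow(0, 2))), 15) = Add(Mul(Pow(Add(-3, Mul(-1, I, Pow(3, Rational(1, 2)))), -1), Mul(4, 0)), 15) = Add(Mul(Pow(Add(-3, Mul(-1, I, Pow(3, Rational(1, 2)))), -1), 0), 15) = Add(0, 15) = 15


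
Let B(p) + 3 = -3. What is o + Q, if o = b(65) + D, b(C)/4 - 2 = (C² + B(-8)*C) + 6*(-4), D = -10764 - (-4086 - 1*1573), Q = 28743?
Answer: 38890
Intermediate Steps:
B(p) = -6 (B(p) = -3 - 3 = -6)
D = -5105 (D = -10764 - (-4086 - 1573) = -10764 - 1*(-5659) = -10764 + 5659 = -5105)
b(C) = -88 - 24*C + 4*C² (b(C) = 8 + 4*((C² - 6*C) + 6*(-4)) = 8 + 4*((C² - 6*C) - 24) = 8 + 4*(-24 + C² - 6*C) = 8 + (-96 - 24*C + 4*C²) = -88 - 24*C + 4*C²)
o = 10147 (o = (-88 - 24*65 + 4*65²) - 5105 = (-88 - 1560 + 4*4225) - 5105 = (-88 - 1560 + 16900) - 5105 = 15252 - 5105 = 10147)
o + Q = 10147 + 28743 = 38890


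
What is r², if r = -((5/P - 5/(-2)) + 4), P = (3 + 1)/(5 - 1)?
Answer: 529/4 ≈ 132.25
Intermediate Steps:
P = 1 (P = 4/4 = 4*(¼) = 1)
r = -23/2 (r = -((5/1 - 5/(-2)) + 4) = -((5*1 - 5*(-½)) + 4) = -((5 + 5/2) + 4) = -(15/2 + 4) = -1*23/2 = -23/2 ≈ -11.500)
r² = (-23/2)² = 529/4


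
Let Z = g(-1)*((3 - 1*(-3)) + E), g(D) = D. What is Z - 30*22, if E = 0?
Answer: -666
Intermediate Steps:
Z = -6 (Z = -((3 - 1*(-3)) + 0) = -((3 + 3) + 0) = -(6 + 0) = -1*6 = -6)
Z - 30*22 = -6 - 30*22 = -6 - 660 = -666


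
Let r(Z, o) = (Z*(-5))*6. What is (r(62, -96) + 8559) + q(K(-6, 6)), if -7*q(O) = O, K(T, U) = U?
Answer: 46887/7 ≈ 6698.1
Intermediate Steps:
r(Z, o) = -30*Z (r(Z, o) = -5*Z*6 = -30*Z)
q(O) = -O/7
(r(62, -96) + 8559) + q(K(-6, 6)) = (-30*62 + 8559) - ⅐*6 = (-1860 + 8559) - 6/7 = 6699 - 6/7 = 46887/7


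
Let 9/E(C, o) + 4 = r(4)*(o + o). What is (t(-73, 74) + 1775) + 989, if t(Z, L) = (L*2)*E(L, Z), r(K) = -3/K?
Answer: 585868/211 ≈ 2776.6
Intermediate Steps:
E(C, o) = 9/(-4 - 3*o/2) (E(C, o) = 9/(-4 + (-3/4)*(o + o)) = 9/(-4 + (-3*¼)*(2*o)) = 9/(-4 - 3*o/2))
t(Z, L) = 36*L/(-8 - 3*Z) (t(Z, L) = (L*2)*(18/(-8 - 3*Z)) = (2*L)*(18/(-8 - 3*Z)) = 36*L/(-8 - 3*Z))
(t(-73, 74) + 1775) + 989 = (36*74/(-8 - 3*(-73)) + 1775) + 989 = (36*74/(-8 + 219) + 1775) + 989 = (36*74/211 + 1775) + 989 = (36*74*(1/211) + 1775) + 989 = (2664/211 + 1775) + 989 = 377189/211 + 989 = 585868/211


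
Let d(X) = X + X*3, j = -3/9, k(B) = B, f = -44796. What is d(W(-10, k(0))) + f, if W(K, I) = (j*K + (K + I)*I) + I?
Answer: -134348/3 ≈ -44783.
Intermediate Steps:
j = -1/3 (j = -3*1/9 = -1/3 ≈ -0.33333)
W(K, I) = I - K/3 + I*(I + K) (W(K, I) = (-K/3 + (K + I)*I) + I = (-K/3 + (I + K)*I) + I = (-K/3 + I*(I + K)) + I = I - K/3 + I*(I + K))
d(X) = 4*X (d(X) = X + 3*X = 4*X)
d(W(-10, k(0))) + f = 4*(0 + 0**2 - 1/3*(-10) + 0*(-10)) - 44796 = 4*(0 + 0 + 10/3 + 0) - 44796 = 4*(10/3) - 44796 = 40/3 - 44796 = -134348/3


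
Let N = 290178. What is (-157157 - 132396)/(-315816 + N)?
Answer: 289553/25638 ≈ 11.294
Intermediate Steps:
(-157157 - 132396)/(-315816 + N) = (-157157 - 132396)/(-315816 + 290178) = -289553/(-25638) = -289553*(-1/25638) = 289553/25638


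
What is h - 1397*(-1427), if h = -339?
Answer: 1993180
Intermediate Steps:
h - 1397*(-1427) = -339 - 1397*(-1427) = -339 + 1993519 = 1993180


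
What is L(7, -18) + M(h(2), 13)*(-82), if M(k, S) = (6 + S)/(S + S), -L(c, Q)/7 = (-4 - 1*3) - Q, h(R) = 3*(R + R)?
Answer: -1780/13 ≈ -136.92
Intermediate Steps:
h(R) = 6*R (h(R) = 3*(2*R) = 6*R)
L(c, Q) = 49 + 7*Q (L(c, Q) = -7*((-4 - 1*3) - Q) = -7*((-4 - 3) - Q) = -7*(-7 - Q) = 49 + 7*Q)
M(k, S) = (6 + S)/(2*S) (M(k, S) = (6 + S)/((2*S)) = (6 + S)*(1/(2*S)) = (6 + S)/(2*S))
L(7, -18) + M(h(2), 13)*(-82) = (49 + 7*(-18)) + ((½)*(6 + 13)/13)*(-82) = (49 - 126) + ((½)*(1/13)*19)*(-82) = -77 + (19/26)*(-82) = -77 - 779/13 = -1780/13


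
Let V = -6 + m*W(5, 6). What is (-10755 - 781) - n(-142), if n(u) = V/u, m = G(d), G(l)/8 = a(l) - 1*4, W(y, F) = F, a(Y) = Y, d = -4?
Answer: -819251/71 ≈ -11539.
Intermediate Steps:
G(l) = -32 + 8*l (G(l) = 8*(l - 1*4) = 8*(l - 4) = 8*(-4 + l) = -32 + 8*l)
m = -64 (m = -32 + 8*(-4) = -32 - 32 = -64)
V = -390 (V = -6 - 64*6 = -6 - 384 = -390)
n(u) = -390/u
(-10755 - 781) - n(-142) = (-10755 - 781) - (-390)/(-142) = -11536 - (-390)*(-1)/142 = -11536 - 1*195/71 = -11536 - 195/71 = -819251/71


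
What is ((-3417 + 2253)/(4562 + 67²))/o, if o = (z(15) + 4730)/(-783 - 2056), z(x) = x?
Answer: 1101532/14315665 ≈ 0.076946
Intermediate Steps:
o = -4745/2839 (o = (15 + 4730)/(-783 - 2056) = 4745/(-2839) = 4745*(-1/2839) = -4745/2839 ≈ -1.6714)
((-3417 + 2253)/(4562 + 67²))/o = ((-3417 + 2253)/(4562 + 67²))/(-4745/2839) = -1164/(4562 + 4489)*(-2839/4745) = -1164/9051*(-2839/4745) = -1164*1/9051*(-2839/4745) = -388/3017*(-2839/4745) = 1101532/14315665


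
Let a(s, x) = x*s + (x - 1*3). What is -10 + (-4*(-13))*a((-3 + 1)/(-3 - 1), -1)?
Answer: -244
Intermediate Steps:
a(s, x) = -3 + x + s*x (a(s, x) = s*x + (x - 3) = s*x + (-3 + x) = -3 + x + s*x)
-10 + (-4*(-13))*a((-3 + 1)/(-3 - 1), -1) = -10 + (-4*(-13))*(-3 - 1 + ((-3 + 1)/(-3 - 1))*(-1)) = -10 + 52*(-3 - 1 - 2/(-4)*(-1)) = -10 + 52*(-3 - 1 - 2*(-1/4)*(-1)) = -10 + 52*(-3 - 1 + (1/2)*(-1)) = -10 + 52*(-3 - 1 - 1/2) = -10 + 52*(-9/2) = -10 - 234 = -244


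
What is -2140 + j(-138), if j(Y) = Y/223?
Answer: -477358/223 ≈ -2140.6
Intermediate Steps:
j(Y) = Y/223 (j(Y) = Y*(1/223) = Y/223)
-2140 + j(-138) = -2140 + (1/223)*(-138) = -2140 - 138/223 = -477358/223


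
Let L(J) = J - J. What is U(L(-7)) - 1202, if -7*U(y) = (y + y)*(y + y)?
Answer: -1202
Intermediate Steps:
L(J) = 0
U(y) = -4*y²/7 (U(y) = -(y + y)*(y + y)/7 = -2*y*2*y/7 = -4*y²/7)
U(L(-7)) - 1202 = -4/7*0² - 1202 = -4/7*0 - 1202 = 0 - 1202 = -1202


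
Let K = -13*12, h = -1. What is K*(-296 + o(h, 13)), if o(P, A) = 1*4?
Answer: 45552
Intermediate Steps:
o(P, A) = 4
K = -156
K*(-296 + o(h, 13)) = -156*(-296 + 4) = -156*(-292) = 45552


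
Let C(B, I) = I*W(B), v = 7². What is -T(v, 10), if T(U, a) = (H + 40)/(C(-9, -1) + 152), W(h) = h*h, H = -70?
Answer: 30/71 ≈ 0.42254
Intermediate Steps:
W(h) = h²
v = 49
C(B, I) = I*B²
T(U, a) = -30/71 (T(U, a) = (-70 + 40)/(-1*(-9)² + 152) = -30/(-1*81 + 152) = -30/(-81 + 152) = -30/71)
-T(v, 10) = -1*(-30/71) = 30/71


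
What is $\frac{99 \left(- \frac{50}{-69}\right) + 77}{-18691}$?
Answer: $- \frac{3421}{429893} \approx -0.0079578$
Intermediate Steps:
$\frac{99 \left(- \frac{50}{-69}\right) + 77}{-18691} = \left(99 \left(\left(-50\right) \left(- \frac{1}{69}\right)\right) + 77\right) \left(- \frac{1}{18691}\right) = \left(99 \cdot \frac{50}{69} + 77\right) \left(- \frac{1}{18691}\right) = \left(\frac{1650}{23} + 77\right) \left(- \frac{1}{18691}\right) = \frac{3421}{23} \left(- \frac{1}{18691}\right) = - \frac{3421}{429893}$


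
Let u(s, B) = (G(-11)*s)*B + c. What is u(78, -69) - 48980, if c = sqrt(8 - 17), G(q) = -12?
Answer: 15604 + 3*I ≈ 15604.0 + 3.0*I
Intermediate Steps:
c = 3*I (c = sqrt(-9) = 3*I ≈ 3.0*I)
u(s, B) = 3*I - 12*B*s (u(s, B) = (-12*s)*B + 3*I = -12*B*s + 3*I = 3*I - 12*B*s)
u(78, -69) - 48980 = (3*I - 12*(-69)*78) - 48980 = (3*I + 64584) - 48980 = (64584 + 3*I) - 48980 = 15604 + 3*I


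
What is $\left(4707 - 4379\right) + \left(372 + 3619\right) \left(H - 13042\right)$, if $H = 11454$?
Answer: $-6337380$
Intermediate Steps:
$\left(4707 - 4379\right) + \left(372 + 3619\right) \left(H - 13042\right) = \left(4707 - 4379\right) + \left(372 + 3619\right) \left(11454 - 13042\right) = 328 + 3991 \left(-1588\right) = 328 - 6337708 = -6337380$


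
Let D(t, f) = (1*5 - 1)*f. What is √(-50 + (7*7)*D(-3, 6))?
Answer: √1126 ≈ 33.556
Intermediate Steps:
D(t, f) = 4*f (D(t, f) = (5 - 1)*f = 4*f)
√(-50 + (7*7)*D(-3, 6)) = √(-50 + (7*7)*(4*6)) = √(-50 + 49*24) = √(-50 + 1176) = √1126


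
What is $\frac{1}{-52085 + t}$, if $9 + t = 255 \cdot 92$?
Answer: $- \frac{1}{28634} \approx -3.4923 \cdot 10^{-5}$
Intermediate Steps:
$t = 23451$ ($t = -9 + 255 \cdot 92 = -9 + 23460 = 23451$)
$\frac{1}{-52085 + t} = \frac{1}{-52085 + 23451} = \frac{1}{-28634} = - \frac{1}{28634}$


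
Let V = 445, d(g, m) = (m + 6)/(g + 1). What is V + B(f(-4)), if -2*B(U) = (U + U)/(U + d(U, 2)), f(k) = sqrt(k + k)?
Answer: 444 - 2*I*sqrt(2) ≈ 444.0 - 2.8284*I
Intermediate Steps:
f(k) = sqrt(2)*sqrt(k) (f(k) = sqrt(2*k) = sqrt(2)*sqrt(k))
d(g, m) = (6 + m)/(1 + g)
B(U) = -U/(U + 8/(1 + U)) (B(U) = -(U + U)/(2*(U + (6 + 2)/(1 + U))) = -2*U/(2*(U + 8/(1 + U))) = -U/(U + 8/(1 + U)))
V + B(f(-4)) = 445 - sqrt(2)*sqrt(-4)*(1 + sqrt(2)*sqrt(-4))/(8 + (sqrt(2)*sqrt(-4))*(1 + sqrt(2)*sqrt(-4))) = 445 - sqrt(2)*(2*I)*(1 + sqrt(2)*(2*I))/(8 + (sqrt(2)*(2*I))*(1 + sqrt(2)*(2*I))) = 445 - 2*I*sqrt(2)*(1 + 2*I*sqrt(2))/(8 + (2*I*sqrt(2))*(1 + 2*I*sqrt(2))) = 445 - 2*I*sqrt(2)*(1 + 2*I*sqrt(2))/(8 + 2*I*sqrt(2)*(1 + 2*I*sqrt(2)))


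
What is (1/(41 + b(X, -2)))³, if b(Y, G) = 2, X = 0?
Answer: 1/79507 ≈ 1.2578e-5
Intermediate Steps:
(1/(41 + b(X, -2)))³ = (1/(41 + 2))³ = (1/43)³ = 1/79507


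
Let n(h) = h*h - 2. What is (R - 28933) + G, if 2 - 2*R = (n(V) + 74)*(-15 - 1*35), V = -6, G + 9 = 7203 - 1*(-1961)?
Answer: -17077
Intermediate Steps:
G = 9155 (G = -9 + (7203 - 1*(-1961)) = -9 + (7203 + 1961) = -9 + 9164 = 9155)
n(h) = -2 + h**2 (n(h) = h**2 - 2 = -2 + h**2)
R = 2701 (R = 1 - ((-2 + (-6)**2) + 74)*(-15 - 1*35)/2 = 1 - ((-2 + 36) + 74)*(-15 - 35)/2 = 1 - (34 + 74)*(-50)/2 = 1 - 54*(-50) = 1 - 1/2*(-5400) = 1 + 2700 = 2701)
(R - 28933) + G = (2701 - 28933) + 9155 = -26232 + 9155 = -17077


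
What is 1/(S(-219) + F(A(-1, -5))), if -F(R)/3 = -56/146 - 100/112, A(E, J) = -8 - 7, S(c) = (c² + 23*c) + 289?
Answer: 2044/88335199 ≈ 2.3139e-5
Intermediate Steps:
S(c) = 289 + c² + 23*c
A(E, J) = -15
F(R) = 7827/2044 (F(R) = -3*(-56/146 - 100/112) = -3*(-56*1/146 - 100*1/112) = -3*(-28/73 - 25/28) = -3*(-2609/2044) = 7827/2044)
1/(S(-219) + F(A(-1, -5))) = 1/((289 + (-219)² + 23*(-219)) + 7827/2044) = 1/((289 + 47961 - 5037) + 7827/2044) = 1/(43213 + 7827/2044) = 1/(88335199/2044) = 2044/88335199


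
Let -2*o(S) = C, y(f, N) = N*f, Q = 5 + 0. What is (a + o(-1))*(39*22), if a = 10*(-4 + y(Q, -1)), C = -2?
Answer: -76362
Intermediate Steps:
Q = 5
o(S) = 1 (o(S) = -1/2*(-2) = 1)
a = -90 (a = 10*(-4 - 1*5) = 10*(-4 - 5) = 10*(-9) = -90)
(a + o(-1))*(39*22) = (-90 + 1)*(39*22) = -89*858 = -76362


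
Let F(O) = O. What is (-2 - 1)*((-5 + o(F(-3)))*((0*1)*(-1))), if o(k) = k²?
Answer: 0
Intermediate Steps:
(-2 - 1)*((-5 + o(F(-3)))*((0*1)*(-1))) = (-2 - 1)*((-5 + (-3)²)*((0*1)*(-1))) = -3*(-5 + 9)*0*(-1) = -12*0 = -3*0 = 0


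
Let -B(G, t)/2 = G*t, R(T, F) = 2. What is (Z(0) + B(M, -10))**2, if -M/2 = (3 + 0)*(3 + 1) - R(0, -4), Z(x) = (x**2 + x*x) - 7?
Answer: 165649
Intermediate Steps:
Z(x) = -7 + 2*x**2 (Z(x) = (x**2 + x**2) - 7 = 2*x**2 - 7 = -7 + 2*x**2)
M = -20 (M = -2*((3 + 0)*(3 + 1) - 1*2) = -2*(3*4 - 2) = -2*(12 - 2) = -2*10 = -20)
B(G, t) = -2*G*t
(Z(0) + B(M, -10))**2 = ((-7 + 2*0**2) - 2*(-20)*(-10))**2 = ((-7 + 2*0) - 400)**2 = ((-7 + 0) - 400)**2 = (-7 - 400)**2 = (-407)**2 = 165649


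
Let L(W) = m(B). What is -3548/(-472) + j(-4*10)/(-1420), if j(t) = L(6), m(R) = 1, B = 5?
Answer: 629711/83780 ≈ 7.5162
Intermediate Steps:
L(W) = 1
j(t) = 1
-3548/(-472) + j(-4*10)/(-1420) = -3548/(-472) + 1/(-1420) = -3548*(-1/472) + 1*(-1/1420) = 887/118 - 1/1420 = 629711/83780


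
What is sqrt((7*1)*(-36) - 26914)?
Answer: 17*I*sqrt(94) ≈ 164.82*I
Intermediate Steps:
sqrt((7*1)*(-36) - 26914) = sqrt(7*(-36) - 26914) = sqrt(-252 - 26914) = sqrt(-27166) = 17*I*sqrt(94)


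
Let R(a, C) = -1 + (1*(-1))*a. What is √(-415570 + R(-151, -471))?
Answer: 2*I*√103855 ≈ 644.53*I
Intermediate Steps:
R(a, C) = -1 - a
√(-415570 + R(-151, -471)) = √(-415570 + (-1 - 1*(-151))) = √(-415570 + (-1 + 151)) = √(-415570 + 150) = √(-415420) = 2*I*√103855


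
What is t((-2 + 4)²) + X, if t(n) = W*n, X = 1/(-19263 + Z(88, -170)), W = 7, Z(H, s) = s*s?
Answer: 269837/9637 ≈ 28.000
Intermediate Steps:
Z(H, s) = s²
X = 1/9637 (X = 1/(-19263 + (-170)²) = 1/(-19263 + 28900) = 1/9637 ≈ 0.00010377)
t(n) = 7*n
t((-2 + 4)²) + X = 7*(-2 + 4)² + 1/9637 = 7*2² + 1/9637 = 7*4 + 1/9637 = 28 + 1/9637 = 269837/9637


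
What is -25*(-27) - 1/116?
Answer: 78299/116 ≈ 674.99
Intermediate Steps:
-25*(-27) - 1/116 = 675 - 1*1/116 = 675 - 1/116 = 78299/116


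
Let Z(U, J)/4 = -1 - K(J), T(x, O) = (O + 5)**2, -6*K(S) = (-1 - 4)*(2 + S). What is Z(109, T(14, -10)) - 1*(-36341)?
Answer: 36247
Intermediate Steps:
K(S) = 5/3 + 5*S/6 (K(S) = -(-1 - 4)*(2 + S)/6 = -(-5)*(2 + S)/6 = -(-10 - 5*S)/6 = 5/3 + 5*S/6)
T(x, O) = (5 + O)**2
Z(U, J) = -32/3 - 10*J/3 (Z(U, J) = 4*(-1 - (5/3 + 5*J/6)) = 4*(-1 + (-5/3 - 5*J/6)) = 4*(-8/3 - 5*J/6) = -32/3 - 10*J/3)
Z(109, T(14, -10)) - 1*(-36341) = (-32/3 - 10*(5 - 10)**2/3) - 1*(-36341) = (-32/3 - 10/3*(-5)**2) + 36341 = (-32/3 - 10/3*25) + 36341 = (-32/3 - 250/3) + 36341 = -94 + 36341 = 36247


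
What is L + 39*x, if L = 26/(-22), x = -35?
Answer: -15028/11 ≈ -1366.2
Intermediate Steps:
L = -13/11 (L = 26*(-1/22) = -13/11 ≈ -1.1818)
L + 39*x = -13/11 + 39*(-35) = -13/11 - 1365 = -15028/11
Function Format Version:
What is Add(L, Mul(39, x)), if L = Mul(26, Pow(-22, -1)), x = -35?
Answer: Rational(-15028, 11) ≈ -1366.2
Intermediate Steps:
L = Rational(-13, 11) (L = Mul(26, Rational(-1, 22)) = Rational(-13, 11) ≈ -1.1818)
Add(L, Mul(39, x)) = Add(Rational(-13, 11), Mul(39, -35)) = Add(Rational(-13, 11), -1365) = Rational(-15028, 11)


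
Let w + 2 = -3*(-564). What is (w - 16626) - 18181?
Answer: -33117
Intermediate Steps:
w = 1690 (w = -2 - 3*(-564) = -2 + 1692 = 1690)
(w - 16626) - 18181 = (1690 - 16626) - 18181 = -14936 - 18181 = -33117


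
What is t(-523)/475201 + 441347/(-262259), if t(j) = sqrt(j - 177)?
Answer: -441347/262259 + 10*I*sqrt(7)/475201 ≈ -1.6829 + 5.5676e-5*I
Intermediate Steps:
t(j) = sqrt(-177 + j)
t(-523)/475201 + 441347/(-262259) = sqrt(-177 - 523)/475201 + 441347/(-262259) = sqrt(-700)*(1/475201) + 441347*(-1/262259) = (10*I*sqrt(7))*(1/475201) - 441347/262259 = 10*I*sqrt(7)/475201 - 441347/262259 = -441347/262259 + 10*I*sqrt(7)/475201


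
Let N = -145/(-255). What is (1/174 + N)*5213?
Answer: 8856887/2958 ≈ 2994.2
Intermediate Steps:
N = 29/51 (N = -145*(-1/255) = 29/51 ≈ 0.56863)
(1/174 + N)*5213 = (1/174 + 29/51)*5213 = (1699/2958)*5213 = 8856887/2958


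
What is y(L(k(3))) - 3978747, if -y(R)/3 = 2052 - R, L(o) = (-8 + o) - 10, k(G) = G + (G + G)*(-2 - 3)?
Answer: -3985038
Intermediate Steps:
k(G) = -9*G (k(G) = G + (2*G)*(-5) = G - 10*G = -9*G)
L(o) = -18 + o
y(R) = -6156 + 3*R (y(R) = -3*(2052 - R) = -6156 + 3*R)
y(L(k(3))) - 3978747 = (-6156 + 3*(-18 - 9*3)) - 3978747 = (-6156 + 3*(-18 - 27)) - 3978747 = (-6156 + 3*(-45)) - 3978747 = (-6156 - 135) - 3978747 = -6291 - 3978747 = -3985038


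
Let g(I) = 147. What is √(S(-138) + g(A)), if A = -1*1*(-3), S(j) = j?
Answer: 3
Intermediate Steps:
A = 3 (A = -1*(-3) = 3)
√(S(-138) + g(A)) = √(-138 + 147) = √9 = 3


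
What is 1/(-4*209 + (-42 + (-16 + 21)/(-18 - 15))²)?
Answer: 1089/1024477 ≈ 0.0010630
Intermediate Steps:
1/(-4*209 + (-42 + (-16 + 21)/(-18 - 15))²) = 1/(-836 + (-42 + 5/(-33))²) = 1/(-836 + (-42 + 5*(-1/33))²) = 1/(-836 + (-42 - 5/33)²) = 1/(-836 + (-1391/33)²) = 1/(-836 + 1934881/1089) = 1/(1024477/1089) = 1089/1024477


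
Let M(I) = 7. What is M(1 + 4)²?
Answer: 49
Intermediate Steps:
M(1 + 4)² = 7² = 49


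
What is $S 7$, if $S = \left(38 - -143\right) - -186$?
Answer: $2569$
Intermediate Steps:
$S = 367$ ($S = \left(38 + 143\right) + 186 = 181 + 186 = 367$)
$S 7 = 367 \cdot 7 = 2569$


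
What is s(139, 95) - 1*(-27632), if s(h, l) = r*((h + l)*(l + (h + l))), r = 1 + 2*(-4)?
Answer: -511270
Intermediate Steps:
r = -7 (r = 1 - 8 = -7)
s(h, l) = -7*(h + l)*(h + 2*l) (s(h, l) = -7*(h + l)*(l + (h + l)) = -7*(h + l)*(h + 2*l))
s(139, 95) - 1*(-27632) = (-14*95² - 7*139² - 21*139*95) - 1*(-27632) = (-14*9025 - 7*19321 - 277305) + 27632 = (-126350 - 135247 - 277305) + 27632 = -538902 + 27632 = -511270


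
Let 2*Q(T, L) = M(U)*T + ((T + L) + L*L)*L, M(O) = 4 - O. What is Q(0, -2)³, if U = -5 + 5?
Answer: -8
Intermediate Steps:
U = 0
Q(T, L) = 2*T + L*(L + T + L²)/2 (Q(T, L) = ((4 - 1*0)*T + ((T + L) + L*L)*L)/2 = ((4 + 0)*T + ((L + T) + L²)*L)/2 = (4*T + (L + T + L²)*L)/2 = (4*T + L*(L + T + L²))/2 = 2*T + L*(L + T + L²)/2)
Q(0, -2)³ = ((½)*(-2)² + (½)*(-2)³ + 2*0 + (½)*(-2)*0)³ = ((½)*4 + (½)*(-8) + 0 + 0)³ = (2 - 4 + 0 + 0)³ = (-2)³ = -8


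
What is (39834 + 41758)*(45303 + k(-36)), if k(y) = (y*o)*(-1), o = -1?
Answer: 3693425064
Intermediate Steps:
k(y) = y (k(y) = (y*(-1))*(-1) = -y*(-1) = y)
(39834 + 41758)*(45303 + k(-36)) = (39834 + 41758)*(45303 - 36) = 81592*45267 = 3693425064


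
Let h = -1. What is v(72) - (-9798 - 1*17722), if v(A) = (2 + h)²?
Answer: 27521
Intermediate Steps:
v(A) = 1 (v(A) = (2 - 1)² = 1² = 1)
v(72) - (-9798 - 1*17722) = 1 - (-9798 - 1*17722) = 1 - (-9798 - 17722) = 1 - 1*(-27520) = 1 + 27520 = 27521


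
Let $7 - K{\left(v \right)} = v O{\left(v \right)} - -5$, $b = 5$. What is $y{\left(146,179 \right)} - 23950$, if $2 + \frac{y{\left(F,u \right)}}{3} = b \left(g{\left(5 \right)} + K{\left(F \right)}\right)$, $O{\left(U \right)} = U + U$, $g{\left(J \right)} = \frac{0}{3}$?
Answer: $-663406$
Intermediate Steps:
$g{\left(J \right)} = 0$ ($g{\left(J \right)} = 0 \cdot \frac{1}{3} = 0$)
$O{\left(U \right)} = 2 U$
$K{\left(v \right)} = 2 - 2 v^{2}$ ($K{\left(v \right)} = 7 - \left(v 2 v - -5\right) = 7 - \left(2 v^{2} + 5\right) = 7 - \left(5 + 2 v^{2}\right) = 2 - 2 v^{2}$)
$y{\left(F,u \right)} = 24 - 30 F^{2}$ ($y{\left(F,u \right)} = -6 + 3 \cdot 5 \left(0 - \left(-2 + 2 F^{2}\right)\right) = -6 + 3 \cdot 5 \left(2 - 2 F^{2}\right) = -6 + 3 \left(10 - 10 F^{2}\right) = -6 - \left(-30 + 30 F^{2}\right) = 24 - 30 F^{2}$)
$y{\left(146,179 \right)} - 23950 = \left(24 - 30 \cdot 146^{2}\right) - 23950 = \left(24 - 639480\right) - 23950 = -639456 - 23950 = -663406$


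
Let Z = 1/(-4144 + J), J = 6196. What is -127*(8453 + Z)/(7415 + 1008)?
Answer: -2202885739/17283996 ≈ -127.45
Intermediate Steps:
Z = 1/2052 (Z = 1/(-4144 + 6196) = 1/2052 ≈ 0.00048733)
-127*(8453 + Z)/(7415 + 1008) = -127*(8453 + 1/2052)/(7415 + 1008) = -2202885739/(2052*8423) = -127*17345557/17283996 = -2202885739/17283996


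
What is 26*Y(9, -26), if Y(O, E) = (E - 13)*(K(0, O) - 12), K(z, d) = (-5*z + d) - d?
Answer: 12168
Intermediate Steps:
K(z, d) = -5*z (K(z, d) = (d - 5*z) - d = -5*z)
Y(O, E) = 156 - 12*E (Y(O, E) = (E - 13)*(-5*0 - 12) = (-13 + E)*(0 - 12) = (-13 + E)*(-12) = 156 - 12*E)
26*Y(9, -26) = 26*(156 - 12*(-26)) = 26*(156 + 312) = 26*468 = 12168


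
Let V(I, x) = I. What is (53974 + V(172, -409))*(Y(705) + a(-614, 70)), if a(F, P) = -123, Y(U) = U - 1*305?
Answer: 14998442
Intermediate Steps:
Y(U) = -305 + U (Y(U) = U - 305 = -305 + U)
(53974 + V(172, -409))*(Y(705) + a(-614, 70)) = (53974 + 172)*((-305 + 705) - 123) = 54146*(400 - 123) = 54146*277 = 14998442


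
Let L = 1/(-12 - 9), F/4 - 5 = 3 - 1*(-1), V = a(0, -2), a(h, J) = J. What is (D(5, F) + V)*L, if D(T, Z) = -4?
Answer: 2/7 ≈ 0.28571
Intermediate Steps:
V = -2
F = 36 (F = 20 + 4*(3 - 1*(-1)) = 20 + 4*(3 + 1) = 20 + 4*4 = 20 + 16 = 36)
L = -1/21 (L = 1/(-21) = -1/21 ≈ -0.047619)
(D(5, F) + V)*L = (-4 - 2)*(-1/21) = -6*(-1/21) = 2/7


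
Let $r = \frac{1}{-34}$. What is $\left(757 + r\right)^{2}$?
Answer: $\frac{662393169}{1156} \approx 5.73 \cdot 10^{5}$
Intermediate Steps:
$r = - \frac{1}{34} \approx -0.029412$
$\left(757 + r\right)^{2} = \left(757 - \frac{1}{34}\right)^{2} = \left(\frac{25737}{34}\right)^{2} = \frac{662393169}{1156}$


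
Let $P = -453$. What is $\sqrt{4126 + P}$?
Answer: $\sqrt{3673} \approx 60.605$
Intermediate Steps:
$\sqrt{4126 + P} = \sqrt{4126 - 453} = \sqrt{3673}$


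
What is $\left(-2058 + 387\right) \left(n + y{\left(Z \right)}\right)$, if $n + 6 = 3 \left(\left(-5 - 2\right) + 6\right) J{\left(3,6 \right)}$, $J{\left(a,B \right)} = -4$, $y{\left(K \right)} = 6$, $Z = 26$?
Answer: $-20052$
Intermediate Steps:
$n = 6$ ($n = -6 + 3 \left(\left(-5 - 2\right) + 6\right) \left(-4\right) = -6 + 3 \left(-7 + 6\right) \left(-4\right) = -6 + 3 \left(-1\right) \left(-4\right) = -6 - -12 = -6 + 12 = 6$)
$\left(-2058 + 387\right) \left(n + y{\left(Z \right)}\right) = \left(-2058 + 387\right) \left(6 + 6\right) = \left(-1671\right) 12 = -20052$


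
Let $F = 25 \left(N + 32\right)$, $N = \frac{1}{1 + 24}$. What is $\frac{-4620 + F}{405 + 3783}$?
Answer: $- \frac{1273}{1396} \approx -0.91189$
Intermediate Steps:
$N = \frac{1}{25} \approx 0.04$
$F = 801$ ($F = 25 \left(\frac{1}{25} + 32\right) = 25 \cdot \frac{801}{25} = 801$)
$\frac{-4620 + F}{405 + 3783} = \frac{-4620 + 801}{405 + 3783} = - \frac{3819}{4188} = \left(-3819\right) \frac{1}{4188} = - \frac{1273}{1396}$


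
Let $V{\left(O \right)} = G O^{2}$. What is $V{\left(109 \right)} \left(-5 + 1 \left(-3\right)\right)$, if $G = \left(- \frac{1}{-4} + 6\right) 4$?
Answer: $-2376200$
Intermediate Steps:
$G = 25$ ($G = \left(\left(-1\right) \left(- \frac{1}{4}\right) + 6\right) 4 = \left(\frac{1}{4} + 6\right) 4 = \frac{25}{4} \cdot 4 = 25$)
$V{\left(O \right)} = 25 O^{2}$
$V{\left(109 \right)} \left(-5 + 1 \left(-3\right)\right) = 25 \cdot 109^{2} \left(-5 + 1 \left(-3\right)\right) = 25 \cdot 11881 \left(-5 - 3\right) = 297025 \left(-8\right) = -2376200$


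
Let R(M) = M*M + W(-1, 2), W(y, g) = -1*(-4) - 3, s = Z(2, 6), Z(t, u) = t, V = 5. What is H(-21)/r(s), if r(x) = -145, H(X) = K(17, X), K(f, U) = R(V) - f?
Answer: -9/145 ≈ -0.062069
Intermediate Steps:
s = 2
W(y, g) = 1 (W(y, g) = 4 - 3 = 1)
R(M) = 1 + M² (R(M) = M*M + 1 = M² + 1 = 1 + M²)
K(f, U) = 26 - f (K(f, U) = (1 + 5²) - f = (1 + 25) - f = 26 - f)
H(X) = 9 (H(X) = 26 - 1*17 = 26 - 17 = 9)
H(-21)/r(s) = 9/(-145) = 9*(-1/145) = -9/145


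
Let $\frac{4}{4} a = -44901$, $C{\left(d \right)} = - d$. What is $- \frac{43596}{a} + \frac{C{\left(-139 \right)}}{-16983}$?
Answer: $\frac{27190727}{28242729} \approx 0.96275$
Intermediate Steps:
$a = -44901$
$- \frac{43596}{a} + \frac{C{\left(-139 \right)}}{-16983} = - \frac{43596}{-44901} + \frac{\left(-1\right) \left(-139\right)}{-16983} = \left(-43596\right) \left(- \frac{1}{44901}\right) + 139 \left(- \frac{1}{16983}\right) = \frac{4844}{4989} - \frac{139}{16983} = \frac{27190727}{28242729}$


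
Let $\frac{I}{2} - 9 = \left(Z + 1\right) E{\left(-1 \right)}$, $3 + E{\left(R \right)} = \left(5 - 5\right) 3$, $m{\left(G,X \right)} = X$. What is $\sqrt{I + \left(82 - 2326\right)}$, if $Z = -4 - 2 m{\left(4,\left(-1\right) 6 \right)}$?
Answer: $2 i \sqrt{570} \approx 47.749 i$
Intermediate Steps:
$E{\left(R \right)} = -3$ ($E{\left(R \right)} = -3 + \left(5 - 5\right) 3 = -3 + 0 \cdot 3 = -3 + 0 = -3$)
$Z = 8$ ($Z = -4 - 2 \left(\left(-1\right) 6\right) = -4 - -12 = -4 + 12 = 8$)
$I = -36$ ($I = 18 + 2 \left(8 + 1\right) \left(-3\right) = 18 + 2 \cdot 9 \left(-3\right) = 18 + 2 \left(-27\right) = 18 - 54 = -36$)
$\sqrt{I + \left(82 - 2326\right)} = \sqrt{-36 + \left(82 - 2326\right)} = \sqrt{-36 - 2244} = \sqrt{-2280} = 2 i \sqrt{570}$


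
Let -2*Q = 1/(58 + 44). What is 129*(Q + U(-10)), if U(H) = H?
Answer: -87763/68 ≈ -1290.6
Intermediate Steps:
Q = -1/204 (Q = -1/(2*(58 + 44)) = -½/102 = -½*1/102 = -1/204 ≈ -0.0049020)
129*(Q + U(-10)) = 129*(-1/204 - 10) = 129*(-2041/204) = -87763/68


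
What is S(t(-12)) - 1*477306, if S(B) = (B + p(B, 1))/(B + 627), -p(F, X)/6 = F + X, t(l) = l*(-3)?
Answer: -105484688/221 ≈ -4.7731e+5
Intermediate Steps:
t(l) = -3*l
p(F, X) = -6*F - 6*X (p(F, X) = -6*(F + X) = -6*F - 6*X)
S(B) = (-6 - 5*B)/(627 + B) (S(B) = (B + (-6*B - 6*1))/(B + 627) = (B + (-6*B - 6))/(627 + B) = (B + (-6 - 6*B))/(627 + B) = (-6 - 5*B)/(627 + B))
S(t(-12)) - 1*477306 = (-6 - (-15)*(-12))/(627 - 3*(-12)) - 1*477306 = (-6 - 5*36)/(627 + 36) - 477306 = (-6 - 180)/663 - 477306 = (1/663)*(-186) - 477306 = -62/221 - 477306 = -105484688/221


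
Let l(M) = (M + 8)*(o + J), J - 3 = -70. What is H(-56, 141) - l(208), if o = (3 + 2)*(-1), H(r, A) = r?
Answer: 15496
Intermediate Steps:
J = -67 (J = 3 - 70 = -67)
o = -5 (o = 5*(-1) = -5)
l(M) = -576 - 72*M (l(M) = (M + 8)*(-5 - 67) = (8 + M)*(-72) = -576 - 72*M)
H(-56, 141) - l(208) = -56 - (-576 - 72*208) = -56 - (-576 - 14976) = -56 - 1*(-15552) = -56 + 15552 = 15496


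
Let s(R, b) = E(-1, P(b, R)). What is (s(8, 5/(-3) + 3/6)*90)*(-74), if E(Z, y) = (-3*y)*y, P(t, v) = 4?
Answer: 319680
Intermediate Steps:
E(Z, y) = -3*y²
s(R, b) = -48 (s(R, b) = -3*4² = -3*16 = -48)
(s(8, 5/(-3) + 3/6)*90)*(-74) = -48*90*(-74) = -4320*(-74) = 319680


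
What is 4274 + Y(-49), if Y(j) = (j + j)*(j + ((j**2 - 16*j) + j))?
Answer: -298252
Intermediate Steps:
Y(j) = 2*j*(j**2 - 14*j) (Y(j) = (2*j)*(j + (j**2 - 15*j)) = (2*j)*(j**2 - 14*j) = 2*j*(j**2 - 14*j))
4274 + Y(-49) = 4274 + 2*(-49)**2*(-14 - 49) = 4274 + 2*2401*(-63) = 4274 - 302526 = -298252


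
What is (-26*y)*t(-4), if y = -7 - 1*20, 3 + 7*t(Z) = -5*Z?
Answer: 11934/7 ≈ 1704.9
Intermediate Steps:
t(Z) = -3/7 - 5*Z/7 (t(Z) = -3/7 + (-5*Z)/7 = -3/7 - 5*Z/7)
y = -27 (y = -7 - 20 = -27)
(-26*y)*t(-4) = (-26*(-27))*(-3/7 - 5/7*(-4)) = 702*(-3/7 + 20/7) = 702*(17/7) = 11934/7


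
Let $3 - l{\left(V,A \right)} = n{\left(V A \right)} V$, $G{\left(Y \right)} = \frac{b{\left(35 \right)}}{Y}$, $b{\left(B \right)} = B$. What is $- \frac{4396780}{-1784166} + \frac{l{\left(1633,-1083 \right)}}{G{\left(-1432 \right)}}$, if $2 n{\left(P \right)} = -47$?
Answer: $- \frac{49027031275346}{31222905} \approx -1.5702 \cdot 10^{6}$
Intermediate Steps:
$n{\left(P \right)} = - \frac{47}{2}$ ($n{\left(P \right)} = \frac{1}{2} \left(-47\right) = - \frac{47}{2}$)
$G{\left(Y \right)} = \frac{35}{Y}$
$l{\left(V,A \right)} = 3 + \frac{47 V}{2}$ ($l{\left(V,A \right)} = 3 - - \frac{47 V}{2} = 3 + \frac{47 V}{2}$)
$- \frac{4396780}{-1784166} + \frac{l{\left(1633,-1083 \right)}}{G{\left(-1432 \right)}} = - \frac{4396780}{-1784166} + \frac{3 + \frac{47}{2} \cdot 1633}{35 \frac{1}{-1432}} = \left(-4396780\right) \left(- \frac{1}{1784166}\right) + \frac{3 + \frac{76751}{2}}{35 \left(- \frac{1}{1432}\right)} = \frac{2198390}{892083} + \frac{76757}{2 \left(- \frac{35}{1432}\right)} = \frac{2198390}{892083} + \frac{76757}{2} \left(- \frac{1432}{35}\right) = \frac{2198390}{892083} - \frac{54958012}{35} = - \frac{49027031275346}{31222905}$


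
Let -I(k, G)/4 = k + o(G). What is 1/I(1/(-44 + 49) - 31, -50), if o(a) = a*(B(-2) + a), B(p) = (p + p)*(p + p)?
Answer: -5/33384 ≈ -0.00014977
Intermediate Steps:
B(p) = 4*p² (B(p) = (2*p)*(2*p) = 4*p²)
o(a) = a*(16 + a) (o(a) = a*(4*(-2)² + a) = a*(4*4 + a) = a*(16 + a))
I(k, G) = -4*k - 4*G*(16 + G) (I(k, G) = -4*(k + G*(16 + G)) = -4*k - 4*G*(16 + G))
1/I(1/(-44 + 49) - 31, -50) = 1/(-4*(1/(-44 + 49) - 31) - 4*(-50)*(16 - 50)) = 1/(-4*(1/5 - 31) - 4*(-50)*(-34)) = 1/(-4*(⅕ - 31) - 6800) = 1/(-4*(-154/5) - 6800) = 1/(616/5 - 6800) = 1/(-33384/5) = -5/33384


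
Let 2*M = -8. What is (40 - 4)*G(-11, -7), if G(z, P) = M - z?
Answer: 252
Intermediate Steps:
M = -4 (M = (½)*(-8) = -4)
G(z, P) = -4 - z
(40 - 4)*G(-11, -7) = (40 - 4)*(-4 - 1*(-11)) = 36*(-4 + 11) = 36*7 = 252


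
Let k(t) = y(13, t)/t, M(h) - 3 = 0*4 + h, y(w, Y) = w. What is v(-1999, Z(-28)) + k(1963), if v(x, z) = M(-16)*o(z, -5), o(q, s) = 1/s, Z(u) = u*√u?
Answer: 1968/755 ≈ 2.6066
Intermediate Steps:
Z(u) = u^(3/2)
M(h) = 3 + h (M(h) = 3 + (0*4 + h) = 3 + (0 + h) = 3 + h)
k(t) = 13/t
v(x, z) = 13/5 (v(x, z) = (3 - 16)/(-5) = -13*(-⅕) = 13/5)
v(-1999, Z(-28)) + k(1963) = 13/5 + 13/1963 = 13/5 + 13*(1/1963) = 13/5 + 1/151 = 1968/755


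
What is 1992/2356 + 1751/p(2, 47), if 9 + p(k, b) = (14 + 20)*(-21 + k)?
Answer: -705149/385795 ≈ -1.8278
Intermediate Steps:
p(k, b) = -723 + 34*k (p(k, b) = -9 + (14 + 20)*(-21 + k) = -9 + 34*(-21 + k) = -9 + (-714 + 34*k) = -723 + 34*k)
1992/2356 + 1751/p(2, 47) = 1992/2356 + 1751/(-723 + 34*2) = 1992*(1/2356) + 1751/(-723 + 68) = 498/589 + 1751/(-655) = 498/589 + 1751*(-1/655) = 498/589 - 1751/655 = -705149/385795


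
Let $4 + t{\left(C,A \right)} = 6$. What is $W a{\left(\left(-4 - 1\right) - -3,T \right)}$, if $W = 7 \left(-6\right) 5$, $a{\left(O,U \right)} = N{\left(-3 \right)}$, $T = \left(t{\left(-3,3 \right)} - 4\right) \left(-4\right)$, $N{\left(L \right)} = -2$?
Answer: $420$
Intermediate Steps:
$t{\left(C,A \right)} = 2$ ($t{\left(C,A \right)} = -4 + 6 = 2$)
$T = 8$ ($T = \left(2 - 4\right) \left(-4\right) = \left(-2\right) \left(-4\right) = 8$)
$a{\left(O,U \right)} = -2$
$W = -210$ ($W = \left(-42\right) 5 = -210$)
$W a{\left(\left(-4 - 1\right) - -3,T \right)} = \left(-210\right) \left(-2\right) = 420$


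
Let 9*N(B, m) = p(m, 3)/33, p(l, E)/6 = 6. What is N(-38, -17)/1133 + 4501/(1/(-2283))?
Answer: -384201250583/37389 ≈ -1.0276e+7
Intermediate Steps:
p(l, E) = 36 (p(l, E) = 6*6 = 36)
N(B, m) = 4/33 (N(B, m) = (36/33)/9 = (36*(1/33))/9 = (1/9)*(12/11) = 4/33)
N(-38, -17)/1133 + 4501/(1/(-2283)) = (4/33)/1133 + 4501/(1/(-2283)) = (4/33)*(1/1133) + 4501/(-1/2283) = 4/37389 + 4501*(-2283) = 4/37389 - 10275783 = -384201250583/37389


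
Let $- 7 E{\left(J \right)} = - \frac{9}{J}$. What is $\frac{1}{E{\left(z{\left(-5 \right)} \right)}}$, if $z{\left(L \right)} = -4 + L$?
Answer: $-7$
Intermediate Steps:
$E{\left(J \right)} = \frac{9}{7 J}$ ($E{\left(J \right)} = - \frac{\left(-9\right) \frac{1}{J}}{7} = \frac{9}{7 J}$)
$\frac{1}{E{\left(z{\left(-5 \right)} \right)}} = \frac{1}{\frac{9}{7} \frac{1}{-4 - 5}} = \frac{1}{\frac{9}{7} \frac{1}{-9}} = \frac{1}{\frac{9}{7} \left(- \frac{1}{9}\right)} = \frac{1}{- \frac{1}{7}} = -7$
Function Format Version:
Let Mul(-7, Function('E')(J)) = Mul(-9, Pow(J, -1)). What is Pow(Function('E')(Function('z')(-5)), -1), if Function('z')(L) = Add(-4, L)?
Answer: -7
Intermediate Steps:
Function('E')(J) = Mul(Rational(9, 7), Pow(J, -1)) (Function('E')(J) = Mul(Rational(-1, 7), Mul(-9, Pow(J, -1))) = Mul(Rational(9, 7), Pow(J, -1)))
Pow(Function('E')(Function('z')(-5)), -1) = Pow(Mul(Rational(9, 7), Pow(Add(-4, -5), -1)), -1) = Pow(Mul(Rational(9, 7), Pow(-9, -1)), -1) = Pow(Mul(Rational(9, 7), Rational(-1, 9)), -1) = Pow(Rational(-1, 7), -1) = -7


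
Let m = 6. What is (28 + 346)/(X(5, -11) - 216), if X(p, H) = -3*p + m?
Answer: -374/225 ≈ -1.6622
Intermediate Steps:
X(p, H) = 6 - 3*p (X(p, H) = -3*p + 6 = 6 - 3*p)
(28 + 346)/(X(5, -11) - 216) = (28 + 346)/((6 - 3*5) - 216) = 374/((6 - 15) - 216) = 374/(-9 - 216) = 374/(-225) = 374*(-1/225) = -374/225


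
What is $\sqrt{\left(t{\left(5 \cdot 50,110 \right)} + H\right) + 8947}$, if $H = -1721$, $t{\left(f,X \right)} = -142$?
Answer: $2 \sqrt{1771} \approx 84.167$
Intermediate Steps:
$\sqrt{\left(t{\left(5 \cdot 50,110 \right)} + H\right) + 8947} = \sqrt{\left(-142 - 1721\right) + 8947} = \sqrt{-1863 + 8947} = \sqrt{7084} = 2 \sqrt{1771}$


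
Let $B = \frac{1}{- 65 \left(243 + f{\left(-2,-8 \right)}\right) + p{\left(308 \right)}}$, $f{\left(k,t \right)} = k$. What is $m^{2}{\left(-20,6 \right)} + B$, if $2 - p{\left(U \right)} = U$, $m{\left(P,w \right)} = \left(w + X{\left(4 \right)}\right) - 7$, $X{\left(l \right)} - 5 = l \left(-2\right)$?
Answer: $\frac{255535}{15971} \approx 16.0$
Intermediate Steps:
$X{\left(l \right)} = 5 - 2 l$ ($X{\left(l \right)} = 5 + l \left(-2\right) = 5 - 2 l$)
$m{\left(P,w \right)} = -10 + w$ ($m{\left(P,w \right)} = \left(w + \left(5 - 8\right)\right) - 7 = \left(w - 3\right) - 7 = \left(-3 + w\right) - 7 = -10 + w$)
$p{\left(U \right)} = 2 - U$
$B = - \frac{1}{15971}$ ($B = \frac{1}{- 65 \left(243 - 2\right) + \left(2 - 308\right)} = \frac{1}{\left(-65\right) 241 + \left(2 - 308\right)} = \frac{1}{-15665 - 306} = \frac{1}{-15971} = - \frac{1}{15971} \approx -6.2614 \cdot 10^{-5}$)
$m^{2}{\left(-20,6 \right)} + B = \left(-10 + 6\right)^{2} - \frac{1}{15971} = \left(-4\right)^{2} - \frac{1}{15971} = 16 - \frac{1}{15971} = \frac{255535}{15971}$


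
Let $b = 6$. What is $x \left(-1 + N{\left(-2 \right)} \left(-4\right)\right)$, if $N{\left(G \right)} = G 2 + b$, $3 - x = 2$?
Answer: $-9$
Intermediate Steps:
$x = 1$ ($x = 3 - 2 = 1$)
$N{\left(G \right)} = 6 + 2 G$ ($N{\left(G \right)} = G 2 + 6 = 2 G + 6 = 6 + 2 G$)
$x \left(-1 + N{\left(-2 \right)} \left(-4\right)\right) = 1 \left(-1 + \left(6 + 2 \left(-2\right)\right) \left(-4\right)\right) = 1 \left(-1 + \left(6 - 4\right) \left(-4\right)\right) = 1 \left(-1 + 2 \left(-4\right)\right) = 1 \left(-1 - 8\right) = 1 \left(-9\right) = -9$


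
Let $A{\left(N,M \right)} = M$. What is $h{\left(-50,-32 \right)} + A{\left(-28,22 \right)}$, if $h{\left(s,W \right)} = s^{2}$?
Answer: $2522$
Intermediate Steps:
$h{\left(-50,-32 \right)} + A{\left(-28,22 \right)} = \left(-50\right)^{2} + 22 = 2500 + 22 = 2522$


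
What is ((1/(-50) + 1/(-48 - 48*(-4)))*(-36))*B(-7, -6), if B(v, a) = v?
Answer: -3507/800 ≈ -4.3838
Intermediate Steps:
((1/(-50) + 1/(-48 - 48*(-4)))*(-36))*B(-7, -6) = ((1/(-50) + 1/(-48 - 48*(-4)))*(-36))*(-7) = ((1*(-1/50) - ¼/(-96))*(-36))*(-7) = ((-1/50 - 1/96*(-¼))*(-36))*(-7) = ((-1/50 + 1/384)*(-36))*(-7) = -167/9600*(-36)*(-7) = (501/800)*(-7) = -3507/800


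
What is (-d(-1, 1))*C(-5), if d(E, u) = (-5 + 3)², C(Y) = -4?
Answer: 16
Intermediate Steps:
d(E, u) = 4 (d(E, u) = (-2)² = 4)
(-d(-1, 1))*C(-5) = -1*4*(-4) = -4*(-4) = 16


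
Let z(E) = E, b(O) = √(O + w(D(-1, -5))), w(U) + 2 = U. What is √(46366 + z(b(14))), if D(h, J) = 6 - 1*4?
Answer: √(46366 + √14) ≈ 215.34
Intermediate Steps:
D(h, J) = 2 (D(h, J) = 6 - 4 = 2)
w(U) = -2 + U
b(O) = √O (b(O) = √(O + (-2 + 2)) = √(O + 0) = √O)
√(46366 + z(b(14))) = √(46366 + √14)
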